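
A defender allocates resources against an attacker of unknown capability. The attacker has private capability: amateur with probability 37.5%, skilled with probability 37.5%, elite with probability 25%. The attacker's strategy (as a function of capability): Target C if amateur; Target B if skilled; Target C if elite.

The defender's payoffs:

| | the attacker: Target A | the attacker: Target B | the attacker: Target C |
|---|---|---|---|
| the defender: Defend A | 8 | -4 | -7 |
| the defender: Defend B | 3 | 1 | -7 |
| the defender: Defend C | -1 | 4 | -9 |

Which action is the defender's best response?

Compute the defender's expected payoff for each action, taking the expectation over the attacker's type.
E[Defend A] = 0.375·(-7) + 0.375·(-4) + 0.25·(-7) = -5.875
E[Defend B] = 0.375·(-7) + 0.375·(1) + 0.25·(-7) = -4
E[Defend C] = 0.375·(-9) + 0.375·(4) + 0.25·(-9) = -4.125
Best response: Defend B (-4 is the largest).

Defend B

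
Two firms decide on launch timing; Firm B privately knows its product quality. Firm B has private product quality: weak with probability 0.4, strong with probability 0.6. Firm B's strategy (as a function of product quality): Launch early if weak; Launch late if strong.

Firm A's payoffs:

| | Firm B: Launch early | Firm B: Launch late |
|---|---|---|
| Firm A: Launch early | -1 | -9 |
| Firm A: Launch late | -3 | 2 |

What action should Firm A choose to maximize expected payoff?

Compute Firm A's expected payoff for each action, taking the expectation over Firm B's type.
E[Launch early] = 0.4·(-1) + 0.6·(-9) = -5.8
E[Launch late] = 0.4·(-3) + 0.6·(2) = 0
Best response: Launch late (0 is the largest).

Launch late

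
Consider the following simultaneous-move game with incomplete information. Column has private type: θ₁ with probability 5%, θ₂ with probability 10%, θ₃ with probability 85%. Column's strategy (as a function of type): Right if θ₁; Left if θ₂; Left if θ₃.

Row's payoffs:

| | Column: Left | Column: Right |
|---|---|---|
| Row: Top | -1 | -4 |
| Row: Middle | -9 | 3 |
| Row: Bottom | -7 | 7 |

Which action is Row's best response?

Top

Compute Row's expected payoff for each action, taking the expectation over Column's type.
E[Top] = 0.05·(-4) + 0.1·(-1) + 0.85·(-1) = -1.15
E[Middle] = 0.05·(3) + 0.1·(-9) + 0.85·(-9) = -8.4
E[Bottom] = 0.05·(7) + 0.1·(-7) + 0.85·(-7) = -6.3
Best response: Top (-1.15 is the largest).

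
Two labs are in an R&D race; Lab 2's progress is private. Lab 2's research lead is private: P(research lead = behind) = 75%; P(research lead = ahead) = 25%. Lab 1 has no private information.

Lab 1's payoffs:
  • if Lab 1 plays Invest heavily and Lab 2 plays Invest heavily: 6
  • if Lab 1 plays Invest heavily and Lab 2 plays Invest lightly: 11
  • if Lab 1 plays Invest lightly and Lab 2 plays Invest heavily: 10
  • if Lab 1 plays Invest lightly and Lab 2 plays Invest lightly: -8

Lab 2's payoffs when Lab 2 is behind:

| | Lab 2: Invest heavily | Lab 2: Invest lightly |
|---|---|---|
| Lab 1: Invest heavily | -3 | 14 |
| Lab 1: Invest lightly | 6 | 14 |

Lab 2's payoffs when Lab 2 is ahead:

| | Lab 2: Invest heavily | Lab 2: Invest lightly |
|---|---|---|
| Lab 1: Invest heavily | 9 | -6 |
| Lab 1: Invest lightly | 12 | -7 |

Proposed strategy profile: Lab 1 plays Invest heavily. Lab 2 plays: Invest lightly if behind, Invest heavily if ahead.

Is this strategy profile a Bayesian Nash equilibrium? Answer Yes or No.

Lab 1 plays Invest heavily: E[Invest heavily] = 0.75·(11) + 0.25·(6) = 9.75; E[Invest lightly] = -3.5. Best-responding. ✓
Lab 2 (research lead behind), facing Invest heavily: Invest heavily gives -3, Invest lightly gives 14. Proposed Invest lightly is best. ✓
Lab 2 (research lead ahead), facing Invest heavily: Invest heavily gives 9, Invest lightly gives -6. Proposed Invest heavily is best. ✓

Yes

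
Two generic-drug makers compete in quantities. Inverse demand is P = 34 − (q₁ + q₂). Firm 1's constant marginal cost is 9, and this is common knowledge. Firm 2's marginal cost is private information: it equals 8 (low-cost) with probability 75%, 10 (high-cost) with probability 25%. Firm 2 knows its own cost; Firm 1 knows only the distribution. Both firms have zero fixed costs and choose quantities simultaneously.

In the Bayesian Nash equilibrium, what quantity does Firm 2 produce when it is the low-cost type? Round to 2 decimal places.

Firm 2 with cost c maximizes (34 − (q₁+q₂) − c)·q₂, giving q₂(c) = (34 − c − q₁)/2.
E[c₂] = 0.75·8 + 0.25·10 = 8.5
Firm 1's FOC against E[q₂] yields q₁ = (34 − 2·9 + E[c₂])/3 = (34 − 18 + 8.5)/3 = 8.16667.
q₂(low-cost) = (34 − 8 − 8.16667)/2 = 8.91667.

8.92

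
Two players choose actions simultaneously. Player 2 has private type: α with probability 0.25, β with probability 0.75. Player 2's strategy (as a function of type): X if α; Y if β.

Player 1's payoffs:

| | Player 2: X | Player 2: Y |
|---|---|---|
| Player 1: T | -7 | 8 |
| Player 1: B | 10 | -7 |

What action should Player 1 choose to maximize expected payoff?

Compute Player 1's expected payoff for each action, taking the expectation over Player 2's type.
E[T] = 0.25·(-7) + 0.75·(8) = 4.25
E[B] = 0.25·(10) + 0.75·(-7) = -2.75
Best response: T (4.25 is the largest).

T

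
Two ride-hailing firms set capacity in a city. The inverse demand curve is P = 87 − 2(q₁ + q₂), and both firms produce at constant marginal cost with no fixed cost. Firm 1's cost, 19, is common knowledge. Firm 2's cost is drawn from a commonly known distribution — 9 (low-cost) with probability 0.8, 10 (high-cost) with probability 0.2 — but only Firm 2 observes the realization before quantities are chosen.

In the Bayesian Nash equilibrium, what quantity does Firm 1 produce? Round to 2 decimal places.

9.70

Type-c best response for Firm 2: q₂(c) = (87 − c)/4 − q₁/2.
Firm 1 maximizes expected profit; its first-order condition is 87 − 4q₁ − 2E[q₂] − 19 = 0.
Substituting E[q₂] and solving: E[c₂] = 9.2, so q₁ = (87 − 2·19 + 9.2)/6 = 9.7.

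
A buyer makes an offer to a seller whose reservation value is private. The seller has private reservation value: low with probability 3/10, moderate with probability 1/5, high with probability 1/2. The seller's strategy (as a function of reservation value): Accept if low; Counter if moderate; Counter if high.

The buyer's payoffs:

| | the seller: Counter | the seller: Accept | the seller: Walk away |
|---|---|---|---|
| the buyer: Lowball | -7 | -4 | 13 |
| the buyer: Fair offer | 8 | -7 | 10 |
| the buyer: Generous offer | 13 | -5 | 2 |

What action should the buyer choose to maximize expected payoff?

E[Lowball] = 3/10·(-4) + 1/5·(-7) + 1/2·(-7) = -61/10
E[Fair offer] = 3/10·(-7) + 1/5·(8) + 1/2·(8) = 7/2
E[Generous offer] = 3/10·(-5) + 1/5·(13) + 1/2·(13) = 38/5
Best response: Generous offer (38/5 is the largest).

Generous offer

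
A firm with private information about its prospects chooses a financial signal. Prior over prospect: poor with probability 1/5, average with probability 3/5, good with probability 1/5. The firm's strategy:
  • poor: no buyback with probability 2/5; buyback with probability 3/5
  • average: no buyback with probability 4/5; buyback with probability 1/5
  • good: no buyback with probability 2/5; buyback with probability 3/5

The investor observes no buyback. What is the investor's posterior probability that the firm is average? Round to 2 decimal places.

0.75

P(no buyback) = (1/5)·(2/5) + (3/5)·(4/5) + (1/5)·(2/5) = 16/25
P(average | no buyback) = ((3/5)·(4/5)) / (16/25) = (12/25) / (16/25) = 3/4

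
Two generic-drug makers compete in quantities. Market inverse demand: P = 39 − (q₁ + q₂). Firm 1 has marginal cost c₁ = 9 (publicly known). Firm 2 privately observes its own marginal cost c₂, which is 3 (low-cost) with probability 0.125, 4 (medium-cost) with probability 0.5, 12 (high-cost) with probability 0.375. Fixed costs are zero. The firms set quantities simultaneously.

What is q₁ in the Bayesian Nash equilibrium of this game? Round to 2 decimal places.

9.29

Type-c best response for Firm 2: q₂(c) = (39 − c)/2 − q₁/2.
Firm 1 maximizes expected profit; its first-order condition is 39 − 2q₁ − E[q₂] − 9 = 0.
Substituting E[q₂] and solving: E[c₂] = 6.875, so q₁ = (39 − 2·9 + 6.875)/3 = 9.29167.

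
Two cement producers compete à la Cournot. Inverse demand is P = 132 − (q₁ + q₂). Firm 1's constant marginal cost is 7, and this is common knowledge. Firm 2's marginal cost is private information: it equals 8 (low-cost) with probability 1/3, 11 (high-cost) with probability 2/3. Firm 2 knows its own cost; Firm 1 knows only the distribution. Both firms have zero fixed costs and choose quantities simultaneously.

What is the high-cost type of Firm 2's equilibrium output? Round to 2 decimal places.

Type-c best response for Firm 2: q₂(c) = (132 − c)/2 − q₁/2.
Firm 1 maximizes expected profit; its first-order condition is 132 − 2q₁ − E[q₂] − 7 = 0.
Substituting E[q₂] and solving: E[c₂] = 10, so q₁ = (132 − 2·7 + 10)/3 = 42.6667.
q₂(high-cost) = (132 − 11 − 42.6667)/2 = 39.1667.

39.17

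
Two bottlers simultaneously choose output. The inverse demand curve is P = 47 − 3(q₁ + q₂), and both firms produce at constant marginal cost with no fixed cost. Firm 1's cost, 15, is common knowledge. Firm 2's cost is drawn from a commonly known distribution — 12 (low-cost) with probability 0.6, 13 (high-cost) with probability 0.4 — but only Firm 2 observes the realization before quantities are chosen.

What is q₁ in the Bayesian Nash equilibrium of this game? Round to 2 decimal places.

Firm 2 with cost c maximizes (47 − 3(q₁+q₂) − c)·q₂, giving q₂(c) = (47 − c − 3q₁)/6.
E[c₂] = 0.6·12 + 0.4·13 = 12.4
Firm 1's FOC against E[q₂] yields q₁ = (47 − 2·15 + E[c₂])/9 = (47 − 30 + 12.4)/9 = 3.26667.

3.27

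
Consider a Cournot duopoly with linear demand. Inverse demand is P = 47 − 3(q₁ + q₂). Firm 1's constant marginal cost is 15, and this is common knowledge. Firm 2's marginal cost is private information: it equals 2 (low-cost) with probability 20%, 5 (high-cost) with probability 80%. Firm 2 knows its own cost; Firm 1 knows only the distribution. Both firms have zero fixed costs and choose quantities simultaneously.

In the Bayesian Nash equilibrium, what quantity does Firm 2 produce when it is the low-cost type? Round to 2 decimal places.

6.31

Type-c best response for Firm 2: q₂(c) = (47 − c)/6 − q₁/2.
Firm 1 maximizes expected profit; its first-order condition is 47 − 6q₁ − 3E[q₂] − 15 = 0.
Substituting E[q₂] and solving: E[c₂] = 4.4, so q₁ = (47 − 2·15 + 4.4)/9 = 2.37778.
q₂(low-cost) = (47 − 2 − 3·2.37778)/6 = 6.31111.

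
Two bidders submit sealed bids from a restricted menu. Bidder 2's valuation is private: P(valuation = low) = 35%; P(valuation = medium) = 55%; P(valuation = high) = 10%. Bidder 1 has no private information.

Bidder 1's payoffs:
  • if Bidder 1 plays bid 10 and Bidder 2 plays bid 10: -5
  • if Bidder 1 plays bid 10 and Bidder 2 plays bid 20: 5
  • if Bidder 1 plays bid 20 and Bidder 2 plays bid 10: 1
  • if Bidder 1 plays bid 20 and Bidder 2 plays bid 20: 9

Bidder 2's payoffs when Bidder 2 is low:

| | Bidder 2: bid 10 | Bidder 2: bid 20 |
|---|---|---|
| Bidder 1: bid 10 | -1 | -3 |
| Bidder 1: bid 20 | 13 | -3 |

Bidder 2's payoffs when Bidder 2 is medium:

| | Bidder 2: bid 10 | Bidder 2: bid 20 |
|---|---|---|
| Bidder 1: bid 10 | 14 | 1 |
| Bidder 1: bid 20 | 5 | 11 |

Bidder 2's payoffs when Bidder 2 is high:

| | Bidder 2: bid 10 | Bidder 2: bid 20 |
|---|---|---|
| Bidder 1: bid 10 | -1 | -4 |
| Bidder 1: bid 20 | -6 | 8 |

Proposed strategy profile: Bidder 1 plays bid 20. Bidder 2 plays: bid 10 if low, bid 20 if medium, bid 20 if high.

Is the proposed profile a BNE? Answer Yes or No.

A profile is a BNE iff every type of every player is best-responding given beliefs about the other side.
Bidder 1 plays bid 20: E[bid 20] = 0.35·(1) + 0.55·(9) + 0.1·(9) = 6.2; E[bid 10] = 1.5. Best-responding. ✓
Bidder 2 (valuation low), facing bid 20: bid 10 gives 13, bid 20 gives -3. Proposed bid 10 is best. ✓
Bidder 2 (valuation medium), facing bid 20: bid 10 gives 5, bid 20 gives 11. Proposed bid 20 is best. ✓
Bidder 2 (valuation high), facing bid 20: bid 10 gives -6, bid 20 gives 8. Proposed bid 20 is best. ✓

Yes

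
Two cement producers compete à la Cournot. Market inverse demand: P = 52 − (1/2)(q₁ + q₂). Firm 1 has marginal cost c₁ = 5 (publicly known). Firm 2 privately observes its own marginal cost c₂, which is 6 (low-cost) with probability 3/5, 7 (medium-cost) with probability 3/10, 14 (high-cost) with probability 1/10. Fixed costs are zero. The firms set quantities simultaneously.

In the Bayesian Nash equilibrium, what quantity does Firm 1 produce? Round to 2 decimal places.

32.73

Firm 2 with cost c maximizes (52 − (1/2)(q₁+q₂) − c)·q₂, giving q₂(c) = (52 − c − (1/2)q₁).
E[c₂] = 3/5·6 + 3/10·7 + 1/10·14 = 7.1
Firm 1's FOC against E[q₂] yields q₁ = (52 − 2·5 + E[c₂])/(3/2) = (52 − 10 + 7.1)/(3/2) = 32.7333.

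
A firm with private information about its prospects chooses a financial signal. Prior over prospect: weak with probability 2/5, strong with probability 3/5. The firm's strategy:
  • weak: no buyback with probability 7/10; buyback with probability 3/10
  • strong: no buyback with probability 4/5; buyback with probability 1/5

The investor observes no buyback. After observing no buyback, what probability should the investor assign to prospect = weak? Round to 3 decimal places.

0.368

P(no buyback) = (2/5)·(7/10) + (3/5)·(4/5) = 19/25
P(weak | no buyback) = ((2/5)·(7/10)) / (19/25) = (7/25) / (19/25) = 7/19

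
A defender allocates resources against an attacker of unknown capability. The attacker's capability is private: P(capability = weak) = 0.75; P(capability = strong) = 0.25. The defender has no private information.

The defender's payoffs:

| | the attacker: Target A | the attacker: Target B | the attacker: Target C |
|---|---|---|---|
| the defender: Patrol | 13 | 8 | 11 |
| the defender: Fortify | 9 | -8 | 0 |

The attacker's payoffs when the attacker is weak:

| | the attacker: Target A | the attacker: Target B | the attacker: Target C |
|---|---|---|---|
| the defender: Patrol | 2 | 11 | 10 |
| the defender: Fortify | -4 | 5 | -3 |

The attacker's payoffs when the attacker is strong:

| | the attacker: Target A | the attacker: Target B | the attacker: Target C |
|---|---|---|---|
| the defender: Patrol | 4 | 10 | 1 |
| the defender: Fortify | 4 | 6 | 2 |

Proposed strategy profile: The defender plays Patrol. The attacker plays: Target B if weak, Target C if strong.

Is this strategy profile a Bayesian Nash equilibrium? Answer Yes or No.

The defender plays Patrol: E[Patrol] = 0.75·(8) + 0.25·(11) = 8.75; E[Fortify] = -6. Best-responding. ✓
The attacker (capability weak), facing Patrol: Target A gives 2, Target B gives 11, Target C gives 10. Proposed Target B is best. ✓
The attacker (capability strong), facing Patrol: Target A gives 4, Target B gives 10, Target C gives 1. Proposed Target C is not best — profitable deviation exists. ✗

No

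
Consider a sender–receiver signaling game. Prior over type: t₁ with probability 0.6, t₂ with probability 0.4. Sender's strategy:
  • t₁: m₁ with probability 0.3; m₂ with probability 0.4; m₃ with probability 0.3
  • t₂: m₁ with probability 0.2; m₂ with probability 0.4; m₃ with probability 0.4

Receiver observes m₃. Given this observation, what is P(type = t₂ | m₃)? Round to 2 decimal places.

0.47

P(m₃) = 0.6·0.3 + 0.4·0.4 = 0.34
P(t₂ | m₃) = (0.4·0.4) / 0.34 = 0.16 / 0.34 = 0.470588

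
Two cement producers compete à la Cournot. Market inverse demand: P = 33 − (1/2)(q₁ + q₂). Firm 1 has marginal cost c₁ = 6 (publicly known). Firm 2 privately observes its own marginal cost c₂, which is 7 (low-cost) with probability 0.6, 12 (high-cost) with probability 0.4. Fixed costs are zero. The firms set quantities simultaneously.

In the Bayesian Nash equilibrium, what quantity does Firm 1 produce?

20

Each type of Firm 2 best-responds to q₁; Firm 1 best-responds to the expected q₂ over Firm 2's types.
Firm 2 with cost c maximizes (33 − (1/2)(q₁+q₂) − c)·q₂, giving q₂(c) = (33 − c − (1/2)q₁).
E[c₂] = 0.6·7 + 0.4·12 = 9
Firm 1's FOC against E[q₂] yields q₁ = (33 − 2·6 + E[c₂])/(3/2) = (33 − 12 + 9)/(3/2) = 20.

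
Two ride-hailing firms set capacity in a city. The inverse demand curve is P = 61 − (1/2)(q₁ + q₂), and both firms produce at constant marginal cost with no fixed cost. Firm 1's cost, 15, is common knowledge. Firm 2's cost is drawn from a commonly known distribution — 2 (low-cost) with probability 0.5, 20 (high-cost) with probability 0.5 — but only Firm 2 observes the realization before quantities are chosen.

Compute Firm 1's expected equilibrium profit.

Each type of Firm 2 best-responds to q₁; Firm 1 best-responds to the expected q₂ over Firm 2's types.
Firm 2 with cost c maximizes (61 − (1/2)(q₁+q₂) − c)·q₂, giving q₂(c) = (61 − c − (1/2)q₁).
E[c₂] = 0.5·2 + 0.5·20 = 11
Firm 1's FOC against E[q₂] yields q₁ = (61 − 2·15 + E[c₂])/(3/2) = (61 − 30 + 11)/(3/2) = 28.
E[P] = 61 − (1/2)·(q₁ + E[q₂]) = 29; Firm 1's expected profit = (E[P] − 15)·q₁ = (29 − 15)·28 = 392.

392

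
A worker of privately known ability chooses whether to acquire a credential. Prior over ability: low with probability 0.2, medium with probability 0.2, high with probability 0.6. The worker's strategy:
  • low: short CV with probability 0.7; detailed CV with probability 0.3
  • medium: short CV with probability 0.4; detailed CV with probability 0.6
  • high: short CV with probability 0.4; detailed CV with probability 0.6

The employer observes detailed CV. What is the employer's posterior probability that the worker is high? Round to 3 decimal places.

0.667

P(detailed CV) = 0.2·0.3 + 0.2·0.6 + 0.6·0.6 = 0.54
P(high | detailed CV) = (0.6·0.6) / 0.54 = 0.36 / 0.54 = 0.666667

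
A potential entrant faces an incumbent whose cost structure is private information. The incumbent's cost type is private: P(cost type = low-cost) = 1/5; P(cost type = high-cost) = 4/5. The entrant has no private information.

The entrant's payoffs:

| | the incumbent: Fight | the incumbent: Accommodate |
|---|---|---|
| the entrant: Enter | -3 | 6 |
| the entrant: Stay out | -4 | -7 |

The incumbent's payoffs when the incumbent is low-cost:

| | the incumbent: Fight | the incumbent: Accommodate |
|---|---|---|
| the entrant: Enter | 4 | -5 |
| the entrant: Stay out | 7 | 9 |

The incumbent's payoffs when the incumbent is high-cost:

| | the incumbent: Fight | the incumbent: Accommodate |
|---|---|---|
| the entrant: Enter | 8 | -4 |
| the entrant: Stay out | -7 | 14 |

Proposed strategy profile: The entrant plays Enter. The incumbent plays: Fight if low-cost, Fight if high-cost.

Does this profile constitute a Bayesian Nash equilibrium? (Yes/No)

A profile is a BNE iff every type of every player is best-responding given beliefs about the other side.
The entrant plays Enter: E[Enter] = 1/5·(-3) + 4/5·(-3) = -3; E[Stay out] = -4. Best-responding. ✓
The incumbent (cost type low-cost), facing Enter: Fight gives 4, Accommodate gives -5. Proposed Fight is best. ✓
The incumbent (cost type high-cost), facing Enter: Fight gives 8, Accommodate gives -4. Proposed Fight is best. ✓

Yes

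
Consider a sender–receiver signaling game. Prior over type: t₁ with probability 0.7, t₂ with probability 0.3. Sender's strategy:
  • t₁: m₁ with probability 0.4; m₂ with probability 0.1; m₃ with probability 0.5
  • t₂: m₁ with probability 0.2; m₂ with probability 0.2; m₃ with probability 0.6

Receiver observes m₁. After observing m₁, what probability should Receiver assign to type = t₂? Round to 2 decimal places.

0.18

Apply Bayes' rule using the sender's strategy as the likelihood.
P(m₁) = 0.7·0.4 + 0.3·0.2 = 0.34
P(t₂ | m₁) = (0.3·0.2) / 0.34 = 0.06 / 0.34 = 0.176471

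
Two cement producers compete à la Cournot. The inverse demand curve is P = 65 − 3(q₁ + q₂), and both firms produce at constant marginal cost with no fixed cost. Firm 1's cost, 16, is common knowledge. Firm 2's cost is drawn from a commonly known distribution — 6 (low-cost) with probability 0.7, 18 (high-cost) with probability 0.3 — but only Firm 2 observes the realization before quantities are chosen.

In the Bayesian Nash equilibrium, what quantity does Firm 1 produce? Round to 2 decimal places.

4.73

Firm 2 with cost c maximizes (65 − 3(q₁+q₂) − c)·q₂, giving q₂(c) = (65 − c − 3q₁)/6.
E[c₂] = 0.7·6 + 0.3·18 = 9.6
Firm 1's FOC against E[q₂] yields q₁ = (65 − 2·16 + E[c₂])/9 = (65 − 32 + 9.6)/9 = 4.73333.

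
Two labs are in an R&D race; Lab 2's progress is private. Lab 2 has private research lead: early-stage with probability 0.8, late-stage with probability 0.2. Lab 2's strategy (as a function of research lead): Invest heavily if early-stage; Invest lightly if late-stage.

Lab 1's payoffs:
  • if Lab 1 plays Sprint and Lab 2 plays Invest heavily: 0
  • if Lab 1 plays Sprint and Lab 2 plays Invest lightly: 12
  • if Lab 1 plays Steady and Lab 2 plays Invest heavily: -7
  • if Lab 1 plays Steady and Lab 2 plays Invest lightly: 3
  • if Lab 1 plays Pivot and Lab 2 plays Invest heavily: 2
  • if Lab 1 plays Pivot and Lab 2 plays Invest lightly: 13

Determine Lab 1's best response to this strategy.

Pivot

E[Sprint] = 0.8·(0) + 0.2·(12) = 2.4
E[Steady] = 0.8·(-7) + 0.2·(3) = -5
E[Pivot] = 0.8·(2) + 0.2·(13) = 4.2
Best response: Pivot (4.2 is the largest).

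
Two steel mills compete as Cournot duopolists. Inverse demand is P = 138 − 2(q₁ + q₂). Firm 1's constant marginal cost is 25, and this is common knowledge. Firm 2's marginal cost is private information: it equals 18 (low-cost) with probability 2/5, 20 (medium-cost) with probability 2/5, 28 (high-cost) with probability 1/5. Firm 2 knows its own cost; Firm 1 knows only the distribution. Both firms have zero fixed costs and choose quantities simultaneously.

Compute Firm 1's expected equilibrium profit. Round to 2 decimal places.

657.64

Firm 2 with cost c maximizes (138 − 2(q₁+q₂) − c)·q₂, giving q₂(c) = (138 − c − 2q₁)/4.
E[c₂] = 2/5·18 + 2/5·20 + 1/5·28 = 20.8
Firm 1's FOC against E[q₂] yields q₁ = (138 − 2·25 + E[c₂])/6 = (138 − 50 + 20.8)/6 = 18.1333.
E[P] = 138 − 2·(q₁ + E[q₂]) = 61.2667; Firm 1's expected profit = (E[P] − 25)·q₁ = (61.2667 − 25)·18.1333 = 657.636.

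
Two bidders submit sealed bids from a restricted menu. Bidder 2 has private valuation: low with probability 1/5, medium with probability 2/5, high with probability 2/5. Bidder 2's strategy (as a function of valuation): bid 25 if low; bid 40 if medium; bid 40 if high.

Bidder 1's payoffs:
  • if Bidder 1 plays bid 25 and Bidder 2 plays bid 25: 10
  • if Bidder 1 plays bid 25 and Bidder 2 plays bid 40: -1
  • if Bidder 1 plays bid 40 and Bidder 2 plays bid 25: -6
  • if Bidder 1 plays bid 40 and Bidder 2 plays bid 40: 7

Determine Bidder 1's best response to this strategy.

E[bid 25] = 1/5·(10) + 2/5·(-1) + 2/5·(-1) = 6/5
E[bid 40] = 1/5·(-6) + 2/5·(7) + 2/5·(7) = 22/5
Best response: bid 40 (22/5 is the largest).

bid 40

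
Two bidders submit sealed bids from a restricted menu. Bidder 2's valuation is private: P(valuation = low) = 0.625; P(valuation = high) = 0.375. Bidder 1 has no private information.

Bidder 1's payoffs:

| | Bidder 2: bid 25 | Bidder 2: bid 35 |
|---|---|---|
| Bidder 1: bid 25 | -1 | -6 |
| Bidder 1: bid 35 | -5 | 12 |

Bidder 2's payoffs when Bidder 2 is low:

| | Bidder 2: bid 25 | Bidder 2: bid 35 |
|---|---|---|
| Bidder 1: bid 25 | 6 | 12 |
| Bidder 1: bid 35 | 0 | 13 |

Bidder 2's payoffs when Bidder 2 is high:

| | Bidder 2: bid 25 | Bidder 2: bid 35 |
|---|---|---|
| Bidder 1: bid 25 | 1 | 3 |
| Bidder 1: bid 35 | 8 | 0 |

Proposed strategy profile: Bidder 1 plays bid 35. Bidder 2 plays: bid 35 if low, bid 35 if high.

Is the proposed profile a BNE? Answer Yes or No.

Bidder 1 plays bid 35: E[bid 35] = 0.625·(12) + 0.375·(12) = 12; E[bid 25] = -6. Best-responding. ✓
Bidder 2 (valuation low), facing bid 35: bid 25 gives 0, bid 35 gives 13. Proposed bid 35 is best. ✓
Bidder 2 (valuation high), facing bid 35: bid 25 gives 8, bid 35 gives 0. Proposed bid 35 is not best — profitable deviation exists. ✗

No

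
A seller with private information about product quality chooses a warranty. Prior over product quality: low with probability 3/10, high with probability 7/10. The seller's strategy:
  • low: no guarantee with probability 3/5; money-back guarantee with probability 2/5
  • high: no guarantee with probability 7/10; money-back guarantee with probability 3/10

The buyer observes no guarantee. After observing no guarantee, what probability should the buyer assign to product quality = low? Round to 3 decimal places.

0.269

P(no guarantee) = (3/10)·(3/5) + (7/10)·(7/10) = 67/100
P(low | no guarantee) = ((3/10)·(3/5)) / (67/100) = (9/50) / (67/100) = 18/67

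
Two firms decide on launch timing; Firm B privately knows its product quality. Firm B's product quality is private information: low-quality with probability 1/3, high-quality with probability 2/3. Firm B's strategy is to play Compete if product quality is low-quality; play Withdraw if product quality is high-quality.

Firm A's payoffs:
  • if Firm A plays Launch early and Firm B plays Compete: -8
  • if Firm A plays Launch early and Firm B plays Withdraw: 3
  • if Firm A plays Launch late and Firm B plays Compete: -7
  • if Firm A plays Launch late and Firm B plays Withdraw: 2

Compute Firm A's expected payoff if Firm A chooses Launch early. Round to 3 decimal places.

-0.667

E[Launch early] = 1/3·(-8) + 2/3·3 = (-8/3) + 2 = -2/3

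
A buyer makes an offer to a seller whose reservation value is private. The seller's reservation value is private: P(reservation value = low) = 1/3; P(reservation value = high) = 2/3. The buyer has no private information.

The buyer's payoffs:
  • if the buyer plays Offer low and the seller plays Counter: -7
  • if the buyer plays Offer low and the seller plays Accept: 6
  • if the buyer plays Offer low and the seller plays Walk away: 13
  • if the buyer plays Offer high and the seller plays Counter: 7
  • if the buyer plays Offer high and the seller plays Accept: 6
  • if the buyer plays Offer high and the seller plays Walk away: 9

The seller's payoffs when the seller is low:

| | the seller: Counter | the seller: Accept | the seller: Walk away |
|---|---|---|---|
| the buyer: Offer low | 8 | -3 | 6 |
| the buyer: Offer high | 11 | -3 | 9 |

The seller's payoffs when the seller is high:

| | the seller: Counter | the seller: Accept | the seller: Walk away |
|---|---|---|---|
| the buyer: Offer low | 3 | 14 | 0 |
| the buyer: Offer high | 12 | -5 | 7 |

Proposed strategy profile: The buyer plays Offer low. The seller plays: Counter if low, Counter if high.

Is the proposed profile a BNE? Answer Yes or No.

No

A profile is a BNE iff every type of every player is best-responding given beliefs about the other side.
The buyer plays Offer low: E[Offer low] = 1/3·(-7) + 2/3·(-7) = -7; E[Offer high] = 7. Not best-responding. ✗
The seller (reservation value low), facing Offer low: Counter gives 8, Accept gives -3, Walk away gives 6. Proposed Counter is best. ✓
The seller (reservation value high), facing Offer low: Counter gives 3, Accept gives 14, Walk away gives 0. Proposed Counter is not best — profitable deviation exists. ✗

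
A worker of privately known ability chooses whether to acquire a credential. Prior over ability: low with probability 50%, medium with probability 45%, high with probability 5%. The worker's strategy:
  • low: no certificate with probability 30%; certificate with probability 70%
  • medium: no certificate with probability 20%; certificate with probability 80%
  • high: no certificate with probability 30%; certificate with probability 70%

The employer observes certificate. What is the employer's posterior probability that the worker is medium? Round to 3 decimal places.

0.483

P(certificate) = 0.5·0.7 + 0.45·0.8 + 0.05·0.7 = 0.745
P(medium | certificate) = (0.45·0.8) / 0.745 = 0.36 / 0.745 = 0.483221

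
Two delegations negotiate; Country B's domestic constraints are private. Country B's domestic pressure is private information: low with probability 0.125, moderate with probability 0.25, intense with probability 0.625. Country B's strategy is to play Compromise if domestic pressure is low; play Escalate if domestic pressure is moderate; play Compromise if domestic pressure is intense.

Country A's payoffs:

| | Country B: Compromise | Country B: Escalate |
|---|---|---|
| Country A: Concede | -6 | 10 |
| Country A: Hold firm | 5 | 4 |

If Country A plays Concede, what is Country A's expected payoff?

E[Concede] = 0.125·(-6) + 0.25·10 + 0.625·(-6) = (-0.75) + 2.5 + (-3.75) = -2

-2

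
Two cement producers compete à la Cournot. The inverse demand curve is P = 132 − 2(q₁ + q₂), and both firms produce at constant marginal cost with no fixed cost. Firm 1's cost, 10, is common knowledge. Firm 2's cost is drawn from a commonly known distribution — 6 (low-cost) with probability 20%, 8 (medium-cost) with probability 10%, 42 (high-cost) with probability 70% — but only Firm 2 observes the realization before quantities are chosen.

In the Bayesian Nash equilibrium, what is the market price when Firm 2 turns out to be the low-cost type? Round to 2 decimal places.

Type-c best response for Firm 2: q₂(c) = (132 − c)/4 − q₁/2.
Firm 1 maximizes expected profit; its first-order condition is 132 − 4q₁ − 2E[q₂] − 10 = 0.
Substituting E[q₂] and solving: E[c₂] = 31.4, so q₁ = (132 − 2·10 + 31.4)/6 = 23.9.
q₂(low-cost) = 19.55, so P = 132 − 2·(23.9 + 19.55) = 45.1.

45.10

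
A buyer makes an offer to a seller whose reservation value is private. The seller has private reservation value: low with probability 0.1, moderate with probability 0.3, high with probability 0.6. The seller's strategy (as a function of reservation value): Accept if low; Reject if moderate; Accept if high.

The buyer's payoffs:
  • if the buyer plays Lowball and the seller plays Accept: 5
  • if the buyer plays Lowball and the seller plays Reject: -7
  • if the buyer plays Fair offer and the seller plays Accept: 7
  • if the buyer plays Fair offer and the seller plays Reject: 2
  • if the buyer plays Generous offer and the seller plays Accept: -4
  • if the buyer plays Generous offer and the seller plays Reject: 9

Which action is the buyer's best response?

Compute the buyer's expected payoff for each action, taking the expectation over the seller's type.
E[Lowball] = 0.1·(5) + 0.3·(-7) + 0.6·(5) = 1.4
E[Fair offer] = 0.1·(7) + 0.3·(2) + 0.6·(7) = 5.5
E[Generous offer] = 0.1·(-4) + 0.3·(9) + 0.6·(-4) = -0.1
Best response: Fair offer (5.5 is the largest).

Fair offer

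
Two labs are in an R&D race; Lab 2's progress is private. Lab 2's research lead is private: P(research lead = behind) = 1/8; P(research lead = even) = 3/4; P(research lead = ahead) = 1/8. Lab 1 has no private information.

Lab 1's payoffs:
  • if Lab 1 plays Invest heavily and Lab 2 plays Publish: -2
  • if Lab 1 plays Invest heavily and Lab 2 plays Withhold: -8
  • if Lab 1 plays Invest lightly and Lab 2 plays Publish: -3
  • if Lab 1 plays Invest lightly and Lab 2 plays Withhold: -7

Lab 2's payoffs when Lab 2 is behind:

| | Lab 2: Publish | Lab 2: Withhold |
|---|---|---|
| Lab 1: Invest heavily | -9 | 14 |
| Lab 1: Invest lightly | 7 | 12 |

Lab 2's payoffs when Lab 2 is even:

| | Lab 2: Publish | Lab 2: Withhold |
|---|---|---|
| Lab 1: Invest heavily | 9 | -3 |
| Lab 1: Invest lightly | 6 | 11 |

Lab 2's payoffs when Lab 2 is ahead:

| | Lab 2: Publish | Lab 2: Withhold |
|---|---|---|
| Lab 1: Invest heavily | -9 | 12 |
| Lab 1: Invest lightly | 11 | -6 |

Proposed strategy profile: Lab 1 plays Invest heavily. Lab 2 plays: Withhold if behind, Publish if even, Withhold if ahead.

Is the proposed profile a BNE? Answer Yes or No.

Lab 1 plays Invest heavily: E[Invest heavily] = 1/8·(-8) + 3/4·(-2) + 1/8·(-8) = -7/2; E[Invest lightly] = -4. Best-responding. ✓
Lab 2 (research lead behind), facing Invest heavily: Publish gives -9, Withhold gives 14. Proposed Withhold is best. ✓
Lab 2 (research lead even), facing Invest heavily: Publish gives 9, Withhold gives -3. Proposed Publish is best. ✓
Lab 2 (research lead ahead), facing Invest heavily: Publish gives -9, Withhold gives 12. Proposed Withhold is best. ✓

Yes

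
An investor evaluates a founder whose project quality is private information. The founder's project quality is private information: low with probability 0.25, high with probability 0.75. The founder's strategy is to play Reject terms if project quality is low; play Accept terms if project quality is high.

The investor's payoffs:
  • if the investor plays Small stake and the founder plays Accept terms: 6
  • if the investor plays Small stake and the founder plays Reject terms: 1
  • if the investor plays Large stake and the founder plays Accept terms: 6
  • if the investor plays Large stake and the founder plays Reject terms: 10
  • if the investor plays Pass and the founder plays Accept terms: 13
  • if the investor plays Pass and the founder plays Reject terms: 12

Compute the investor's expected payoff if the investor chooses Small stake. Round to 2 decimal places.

E[Small stake] = 0.25·1 + 0.75·6 = 0.25 + 4.5 = 4.75

4.75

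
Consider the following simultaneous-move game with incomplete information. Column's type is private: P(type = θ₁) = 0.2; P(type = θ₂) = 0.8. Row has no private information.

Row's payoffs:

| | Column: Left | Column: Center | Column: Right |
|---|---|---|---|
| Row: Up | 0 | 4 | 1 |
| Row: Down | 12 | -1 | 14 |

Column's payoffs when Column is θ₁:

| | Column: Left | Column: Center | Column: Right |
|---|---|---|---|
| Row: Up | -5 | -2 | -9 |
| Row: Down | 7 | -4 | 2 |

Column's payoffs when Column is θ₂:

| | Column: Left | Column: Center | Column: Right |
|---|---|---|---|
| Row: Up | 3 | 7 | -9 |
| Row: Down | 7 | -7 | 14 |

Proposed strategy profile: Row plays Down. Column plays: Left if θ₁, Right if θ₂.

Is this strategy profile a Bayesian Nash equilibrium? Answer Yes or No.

A profile is a BNE iff every type of every player is best-responding given beliefs about the other side.
Row plays Down: E[Down] = 0.2·(12) + 0.8·(14) = 13.6; E[Up] = 0.8. Best-responding. ✓
Column (type θ₁), facing Down: Left gives 7, Center gives -4, Right gives 2. Proposed Left is best. ✓
Column (type θ₂), facing Down: Left gives 7, Center gives -7, Right gives 14. Proposed Right is best. ✓

Yes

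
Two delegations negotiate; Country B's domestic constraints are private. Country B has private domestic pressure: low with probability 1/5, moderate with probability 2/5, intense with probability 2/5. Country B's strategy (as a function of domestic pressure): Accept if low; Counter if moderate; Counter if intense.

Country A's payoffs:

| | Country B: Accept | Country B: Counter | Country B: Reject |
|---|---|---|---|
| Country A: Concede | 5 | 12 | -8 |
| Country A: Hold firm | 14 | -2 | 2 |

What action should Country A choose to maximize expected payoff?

E[Concede] = 1/5·(5) + 2/5·(12) + 2/5·(12) = 53/5
E[Hold firm] = 1/5·(14) + 2/5·(-2) + 2/5·(-2) = 6/5
Best response: Concede (53/5 is the largest).

Concede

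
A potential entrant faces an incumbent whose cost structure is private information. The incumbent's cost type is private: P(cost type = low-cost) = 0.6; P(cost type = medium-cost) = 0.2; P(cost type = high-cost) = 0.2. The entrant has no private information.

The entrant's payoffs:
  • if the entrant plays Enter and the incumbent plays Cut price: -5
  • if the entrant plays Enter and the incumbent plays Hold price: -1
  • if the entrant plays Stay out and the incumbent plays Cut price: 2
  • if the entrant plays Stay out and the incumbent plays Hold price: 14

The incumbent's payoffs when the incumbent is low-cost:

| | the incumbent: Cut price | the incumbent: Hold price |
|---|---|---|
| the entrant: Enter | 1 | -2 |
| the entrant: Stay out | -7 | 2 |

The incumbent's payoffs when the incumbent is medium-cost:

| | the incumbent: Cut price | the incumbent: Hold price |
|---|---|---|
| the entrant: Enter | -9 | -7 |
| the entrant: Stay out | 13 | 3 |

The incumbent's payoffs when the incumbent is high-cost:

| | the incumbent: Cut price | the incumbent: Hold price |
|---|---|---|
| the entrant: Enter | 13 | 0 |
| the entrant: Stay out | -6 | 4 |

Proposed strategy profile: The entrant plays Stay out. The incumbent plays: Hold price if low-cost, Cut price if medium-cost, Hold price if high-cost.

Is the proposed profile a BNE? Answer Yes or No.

The entrant plays Stay out: E[Stay out] = 0.6·(14) + 0.2·(2) + 0.2·(14) = 11.6; E[Enter] = -1.8. Best-responding. ✓
The incumbent (cost type low-cost), facing Stay out: Cut price gives -7, Hold price gives 2. Proposed Hold price is best. ✓
The incumbent (cost type medium-cost), facing Stay out: Cut price gives 13, Hold price gives 3. Proposed Cut price is best. ✓
The incumbent (cost type high-cost), facing Stay out: Cut price gives -6, Hold price gives 4. Proposed Hold price is best. ✓

Yes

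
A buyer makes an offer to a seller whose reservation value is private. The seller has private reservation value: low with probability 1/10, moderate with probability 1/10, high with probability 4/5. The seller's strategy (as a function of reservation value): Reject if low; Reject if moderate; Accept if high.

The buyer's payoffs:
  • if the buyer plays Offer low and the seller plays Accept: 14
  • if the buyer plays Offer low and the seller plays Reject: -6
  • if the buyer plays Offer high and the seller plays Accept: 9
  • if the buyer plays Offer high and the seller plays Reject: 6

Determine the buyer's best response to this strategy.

Offer low

Compute the buyer's expected payoff for each action, taking the expectation over the seller's type.
E[Offer low] = 1/10·(-6) + 1/10·(-6) + 4/5·(14) = 10
E[Offer high] = 1/10·(6) + 1/10·(6) + 4/5·(9) = 42/5
Best response: Offer low (10 is the largest).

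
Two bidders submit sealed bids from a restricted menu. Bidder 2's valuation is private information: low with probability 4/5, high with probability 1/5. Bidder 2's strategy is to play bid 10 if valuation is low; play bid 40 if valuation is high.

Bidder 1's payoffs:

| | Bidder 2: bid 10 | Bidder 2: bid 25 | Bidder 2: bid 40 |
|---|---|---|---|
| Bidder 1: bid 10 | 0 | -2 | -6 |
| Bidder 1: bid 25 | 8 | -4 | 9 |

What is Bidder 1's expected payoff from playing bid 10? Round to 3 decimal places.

E[bid 10] = 4/5·0 + 1/5·(-6) = 0 + (-6/5) = -6/5

-1.200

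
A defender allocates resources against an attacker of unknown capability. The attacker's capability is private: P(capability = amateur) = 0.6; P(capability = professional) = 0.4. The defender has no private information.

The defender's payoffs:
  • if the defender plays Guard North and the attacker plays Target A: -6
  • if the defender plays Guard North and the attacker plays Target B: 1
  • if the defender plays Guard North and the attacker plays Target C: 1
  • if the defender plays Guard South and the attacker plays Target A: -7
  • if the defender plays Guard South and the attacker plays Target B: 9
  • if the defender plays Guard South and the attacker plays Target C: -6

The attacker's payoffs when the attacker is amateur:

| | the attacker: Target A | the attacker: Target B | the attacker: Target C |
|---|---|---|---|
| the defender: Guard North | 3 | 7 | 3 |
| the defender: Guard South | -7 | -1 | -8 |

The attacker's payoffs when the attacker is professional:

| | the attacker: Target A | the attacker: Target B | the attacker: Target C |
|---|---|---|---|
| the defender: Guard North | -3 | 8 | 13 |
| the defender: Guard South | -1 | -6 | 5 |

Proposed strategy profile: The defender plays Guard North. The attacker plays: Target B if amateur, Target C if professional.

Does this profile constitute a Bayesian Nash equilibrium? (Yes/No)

A profile is a BNE iff every type of every player is best-responding given beliefs about the other side.
The defender plays Guard North: E[Guard North] = 0.6·(1) + 0.4·(1) = 1; E[Guard South] = 3. Not best-responding. ✗
The attacker (capability amateur), facing Guard North: Target A gives 3, Target B gives 7, Target C gives 3. Proposed Target B is best. ✓
The attacker (capability professional), facing Guard North: Target A gives -3, Target B gives 8, Target C gives 13. Proposed Target C is best. ✓

No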